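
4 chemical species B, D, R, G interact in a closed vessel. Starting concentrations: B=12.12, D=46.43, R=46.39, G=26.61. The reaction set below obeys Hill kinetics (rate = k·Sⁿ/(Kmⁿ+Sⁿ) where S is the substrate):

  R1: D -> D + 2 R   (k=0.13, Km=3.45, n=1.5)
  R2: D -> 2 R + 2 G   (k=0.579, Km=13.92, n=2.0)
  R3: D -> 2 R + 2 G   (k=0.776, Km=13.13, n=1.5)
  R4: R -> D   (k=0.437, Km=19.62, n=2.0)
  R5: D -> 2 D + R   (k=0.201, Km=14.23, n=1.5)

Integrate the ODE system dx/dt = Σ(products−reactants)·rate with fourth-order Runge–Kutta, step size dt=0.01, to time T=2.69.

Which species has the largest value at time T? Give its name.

RK4 with dt=0.01: 269 steps to T=2.69. Trajectory (selected grid times):
t=0.00: B=12.12 D=46.43 R=46.39 G=26.61
t=0.30: B=12.12 D=46.23 R=47.13 G=27.33
t=0.60: B=12.12 D=46.03 R=47.87 G=28.06
t=0.90: B=12.12 D=45.84 R=48.61 G=28.78
t=1.20: B=12.12 D=45.64 R=49.34 G=29.50
t=1.49: B=12.12 D=45.45 R=50.05 G=30.20
t=1.79: B=12.12 D=45.26 R=50.79 G=30.92
t=2.09: B=12.12 D=45.06 R=51.52 G=31.64
t=2.39: B=12.12 D=44.87 R=52.25 G=32.36
t=2.69: B=12.12 D=44.67 R=52.98 G=33.07
At T=2.69: B=12.12 D=44.67 R=52.98 G=33.07; the largest is R.

Dominant species at T: R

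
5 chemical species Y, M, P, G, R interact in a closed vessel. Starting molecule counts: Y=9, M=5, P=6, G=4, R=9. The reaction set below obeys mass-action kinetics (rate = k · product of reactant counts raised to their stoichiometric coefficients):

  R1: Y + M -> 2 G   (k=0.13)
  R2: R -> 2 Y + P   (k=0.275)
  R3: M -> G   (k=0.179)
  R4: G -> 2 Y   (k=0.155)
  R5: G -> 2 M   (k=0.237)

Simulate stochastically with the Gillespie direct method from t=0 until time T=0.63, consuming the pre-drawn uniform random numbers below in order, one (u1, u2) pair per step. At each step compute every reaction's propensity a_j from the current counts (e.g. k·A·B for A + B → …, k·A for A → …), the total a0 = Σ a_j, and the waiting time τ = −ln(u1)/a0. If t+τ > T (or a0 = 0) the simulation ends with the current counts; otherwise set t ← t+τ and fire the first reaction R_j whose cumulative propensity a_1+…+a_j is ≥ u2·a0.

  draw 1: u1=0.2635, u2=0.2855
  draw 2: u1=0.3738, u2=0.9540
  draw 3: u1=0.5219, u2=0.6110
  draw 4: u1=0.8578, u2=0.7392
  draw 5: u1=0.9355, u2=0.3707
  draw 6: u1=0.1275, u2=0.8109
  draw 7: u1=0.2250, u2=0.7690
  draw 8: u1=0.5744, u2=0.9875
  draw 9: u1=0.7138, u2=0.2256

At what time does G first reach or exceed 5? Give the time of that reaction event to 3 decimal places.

t=0.000: Y=9 M=5 P=6 G=4 R=9
Draw 1: a1=5.850, a2=2.475, a3=0.895, a4=0.620, a5=0.948, a0=10.788; τ=−ln(0.2635)/10.788=0.124 → t=0.124; u2·a0=0.2855·10.788=3.080 ≤ a1=5.850 → R1 fires; Y=8 M=4 P=6 G=6 R=9
Draw 2: a1=4.160, a2=2.475, a3=0.716, a4=0.930, a5=1.422, a0=9.703; τ=−ln(0.3738)/9.703=0.101 → t=0.225; u2·a0=0.9540·9.703=9.257; a1+…+a4=8.281 < 9.257 ≤ a1+…+a5=9.703 → R5 fires; Y=8 M=6 P=6 G=5 R=9
Draw 3: a1=6.240, a2=2.475, a3=1.074, a4=0.775, a5=1.185, a0=11.749; τ=−ln(0.5219)/11.749=0.055 → t=0.280; u2·a0=0.6110·11.749=7.179; a1=6.240 < 7.179 ≤ a1+a2=8.715 → R2 fires; Y=10 M=6 P=7 G=5 R=8
Draw 4: a1=7.800, a2=2.200, a3=1.074, a4=0.775, a5=1.185, a0=13.034; τ=−ln(0.8578)/13.034=0.012 → t=0.292; u2·a0=0.7392·13.034=9.635; a1=7.800 < 9.635 ≤ a1+a2=10.000 → R2 fires; Y=12 M=6 P=8 G=5 R=7
Draw 5: a1=9.360, a2=1.925, a3=1.074, a4=0.775, a5=1.185, a0=14.319; τ=−ln(0.9355)/14.319=0.005 → t=0.297; u2·a0=0.3707·14.319=5.308 ≤ a1=9.360 → R1 fires; Y=11 M=5 P=8 G=7 R=7
Draw 6: a1=7.150, a2=1.925, a3=0.895, a4=1.085, a5=1.659, a0=12.714; τ=−ln(0.1275)/12.714=0.162 → t=0.459; u2·a0=0.8109·12.714=10.310; a1+…+a3=9.970 < 10.310 ≤ a1+…+a4=11.055 → R4 fires; Y=13 M=5 P=8 G=6 R=7
Draw 7: a1=8.450, a2=1.925, a3=0.895, a4=0.930, a5=1.422, a0=13.622; τ=−ln(0.2250)/13.622=0.110 → t=0.568; u2·a0=0.7690·13.622=10.475; a1+a2=10.375 < 10.475 ≤ a1+…+a3=11.270 → R3 fires; Y=13 M=4 P=8 G=7 R=7
Draw 8: a1=6.760, a2=1.925, a3=0.716, a4=1.085, a5=1.659, a0=12.145; τ=−ln(0.5744)/12.145=0.046 → t=0.614; u2·a0=0.9875·12.145=11.993; a1+…+a4=10.486 < 11.993 ≤ a1+…+a5=12.145 → R5 fires; Y=13 M=6 P=8 G=6 R=7
Draw 9: a1=10.140, a2=1.925, a3=1.074, a4=0.930, a5=1.422, a0=15.491; τ=−ln(0.7138)/15.491=0.022 → t=0.636 > T=0.63: stop.
G first becomes ≥ 5 when it reaches 6 at the event at t=0.124.

Threshold first reached at t = 0.124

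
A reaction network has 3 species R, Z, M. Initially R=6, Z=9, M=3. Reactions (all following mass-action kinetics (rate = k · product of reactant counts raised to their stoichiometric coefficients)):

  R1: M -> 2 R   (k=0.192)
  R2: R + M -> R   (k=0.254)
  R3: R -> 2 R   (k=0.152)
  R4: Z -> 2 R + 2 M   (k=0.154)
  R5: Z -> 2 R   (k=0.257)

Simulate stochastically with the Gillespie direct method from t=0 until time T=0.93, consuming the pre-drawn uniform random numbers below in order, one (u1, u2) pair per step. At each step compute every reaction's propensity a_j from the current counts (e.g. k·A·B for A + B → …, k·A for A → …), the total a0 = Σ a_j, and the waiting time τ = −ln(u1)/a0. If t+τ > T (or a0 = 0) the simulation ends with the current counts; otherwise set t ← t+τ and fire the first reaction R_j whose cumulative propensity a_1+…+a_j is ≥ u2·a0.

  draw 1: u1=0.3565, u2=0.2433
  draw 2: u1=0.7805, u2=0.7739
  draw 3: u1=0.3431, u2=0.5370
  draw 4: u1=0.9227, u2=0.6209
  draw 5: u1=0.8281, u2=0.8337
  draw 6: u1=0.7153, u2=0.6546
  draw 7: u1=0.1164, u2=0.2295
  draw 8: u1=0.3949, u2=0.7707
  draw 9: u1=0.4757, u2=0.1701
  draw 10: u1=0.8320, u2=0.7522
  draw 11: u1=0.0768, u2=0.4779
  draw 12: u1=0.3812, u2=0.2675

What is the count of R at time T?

R at T = 16

t=0.000: R=6 Z=9 M=3
Draw 1: a1=0.576, a2=4.572, a3=0.912, a4=1.386, a5=2.313, a0=9.759; τ=−ln(0.3565)/9.759=0.106 → t=0.106; u2·a0=0.2433·9.759=2.374; a1=0.576 < 2.374 ≤ a1+a2=5.148 → R2 fires; R=6 Z=9 M=2
Draw 2: a1=0.384, a2=3.048, a3=0.912, a4=1.386, a5=2.313, a0=8.043; τ=−ln(0.7805)/8.043=0.031 → t=0.137; u2·a0=0.7739·8.043=6.224; a1+…+a4=5.730 < 6.224 ≤ a1+…+a5=8.043 → R5 fires; R=8 Z=8 M=2
Draw 3: a1=0.384, a2=4.064, a3=1.216, a4=1.232, a5=2.056, a0=8.952; τ=−ln(0.3431)/8.952=0.119 → t=0.256; u2·a0=0.5370·8.952=4.807; a1+a2=4.448 < 4.807 ≤ a1+…+a3=5.664 → R3 fires; R=9 Z=8 M=2
Draw 4: a1=0.384, a2=4.572, a3=1.368, a4=1.232, a5=2.056, a0=9.612; τ=−ln(0.9227)/9.612=0.008 → t=0.264; u2·a0=0.6209·9.612=5.968; a1+a2=4.956 < 5.968 ≤ a1+…+a3=6.324 → R3 fires; R=10 Z=8 M=2
Draw 5: a1=0.384, a2=5.080, a3=1.520, a4=1.232, a5=2.056, a0=10.272; τ=−ln(0.8281)/10.272=0.018 → t=0.283; u2·a0=0.8337·10.272=8.564; a1+…+a4=8.216 < 8.564 ≤ a1+…+a5=10.272 → R5 fires; R=12 Z=7 M=2
Draw 6: a1=0.384, a2=6.096, a3=1.824, a4=1.078, a5=1.799, a0=11.181; τ=−ln(0.7153)/11.181=0.030 → t=0.313; u2·a0=0.6546·11.181=7.319; a1+a2=6.480 < 7.319 ≤ a1+…+a3=8.304 → R3 fires; R=13 Z=7 M=2
Draw 7: a1=0.384, a2=6.604, a3=1.976, a4=1.078, a5=1.799, a0=11.841; τ=−ln(0.1164)/11.841=0.182 → t=0.494; u2·a0=0.2295·11.841=2.718; a1=0.384 < 2.718 ≤ a1+a2=6.988 → R2 fires; R=13 Z=7 M=1
Draw 8: a1=0.192, a2=3.302, a3=1.976, a4=1.078, a5=1.799, a0=8.347; τ=−ln(0.3949)/8.347=0.111 → t=0.606; u2·a0=0.7707·8.347=6.433; a1+…+a3=5.470 < 6.433 ≤ a1+…+a4=6.548 → R4 fires; R=15 Z=6 M=3
Draw 9: a1=0.576, a2=11.430, a3=2.280, a4=0.924, a5=1.542, a0=16.752; τ=−ln(0.4757)/16.752=0.044 → t=0.650; u2·a0=0.1701·16.752=2.850; a1=0.576 < 2.850 ≤ a1+a2=12.006 → R2 fires; R=15 Z=6 M=2
Draw 10: a1=0.384, a2=7.620, a3=2.280, a4=0.924, a5=1.542, a0=12.750; τ=−ln(0.8320)/12.750=0.014 → t=0.664; u2·a0=0.7522·12.750=9.591; a1+a2=8.004 < 9.591 ≤ a1+…+a3=10.284 → R3 fires; R=16 Z=6 M=2
Draw 11: a1=0.384, a2=8.128, a3=2.432, a4=0.924, a5=1.542, a0=13.410; τ=−ln(0.0768)/13.410=0.191 → t=0.856; u2·a0=0.4779·13.410=6.409; a1=0.384 < 6.409 ≤ a1+a2=8.512 → R2 fires; R=16 Z=6 M=1
Draw 12: a1=0.192, a2=4.064, a3=2.432, a4=0.924, a5=1.542, a0=9.154; τ=−ln(0.3812)/9.154=0.105 → t=0.961 > T=0.93: stop.
Read off R at T=0.93: 16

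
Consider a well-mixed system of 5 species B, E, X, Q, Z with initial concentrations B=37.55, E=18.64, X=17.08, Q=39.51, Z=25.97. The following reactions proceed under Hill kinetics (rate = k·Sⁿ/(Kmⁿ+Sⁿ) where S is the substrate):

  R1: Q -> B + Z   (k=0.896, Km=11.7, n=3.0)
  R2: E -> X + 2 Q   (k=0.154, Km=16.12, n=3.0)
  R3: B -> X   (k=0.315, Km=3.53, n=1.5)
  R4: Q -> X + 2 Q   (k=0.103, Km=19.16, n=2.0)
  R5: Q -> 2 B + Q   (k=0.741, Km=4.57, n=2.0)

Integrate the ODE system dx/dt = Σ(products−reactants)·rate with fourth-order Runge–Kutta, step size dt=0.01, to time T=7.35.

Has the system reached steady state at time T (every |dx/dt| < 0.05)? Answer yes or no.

RK4 with dt=0.01: 735 steps to T=7.35. Trajectory (selected grid times):
t=0.00: B=37.55 E=18.64 X=17.08 Q=39.51 Z=25.97
t=0.82: B=39.21 E=18.56 X=17.48 Q=39.02 Z=26.69
t=1.63: B=40.86 E=18.49 X=17.87 Q=38.53 Z=27.39
t=2.45: B=42.52 E=18.41 X=18.26 Q=38.03 Z=28.11
t=3.27: B=44.17 E=18.34 X=18.66 Q=37.54 Z=28.82
t=4.08: B=45.81 E=18.26 X=19.05 Q=37.05 Z=29.52
t=4.90: B=47.47 E=18.19 X=19.44 Q=36.55 Z=30.24
t=5.72: B=49.12 E=18.11 X=19.83 Q=36.05 Z=30.95
t=6.53: B=50.75 E=18.04 X=20.22 Q=35.56 Z=31.65
t=7.35: B=52.40 E=17.97 X=20.62 Q=35.07 Z=32.36
Rates at T: R1=0.8639, R2=0.0894, R3=0.3096, R4=0.0793, R5=0.7286
dx/dt at T (Σ net stoichiometry × rate): B=+2.0116, E=-0.0894, X=+0.4783, Q=-0.6057, Z=+0.8639
Largest |dx/dt| is |+2.0116| (B) ≥ 0.05 → not steady.

Steady state at T: no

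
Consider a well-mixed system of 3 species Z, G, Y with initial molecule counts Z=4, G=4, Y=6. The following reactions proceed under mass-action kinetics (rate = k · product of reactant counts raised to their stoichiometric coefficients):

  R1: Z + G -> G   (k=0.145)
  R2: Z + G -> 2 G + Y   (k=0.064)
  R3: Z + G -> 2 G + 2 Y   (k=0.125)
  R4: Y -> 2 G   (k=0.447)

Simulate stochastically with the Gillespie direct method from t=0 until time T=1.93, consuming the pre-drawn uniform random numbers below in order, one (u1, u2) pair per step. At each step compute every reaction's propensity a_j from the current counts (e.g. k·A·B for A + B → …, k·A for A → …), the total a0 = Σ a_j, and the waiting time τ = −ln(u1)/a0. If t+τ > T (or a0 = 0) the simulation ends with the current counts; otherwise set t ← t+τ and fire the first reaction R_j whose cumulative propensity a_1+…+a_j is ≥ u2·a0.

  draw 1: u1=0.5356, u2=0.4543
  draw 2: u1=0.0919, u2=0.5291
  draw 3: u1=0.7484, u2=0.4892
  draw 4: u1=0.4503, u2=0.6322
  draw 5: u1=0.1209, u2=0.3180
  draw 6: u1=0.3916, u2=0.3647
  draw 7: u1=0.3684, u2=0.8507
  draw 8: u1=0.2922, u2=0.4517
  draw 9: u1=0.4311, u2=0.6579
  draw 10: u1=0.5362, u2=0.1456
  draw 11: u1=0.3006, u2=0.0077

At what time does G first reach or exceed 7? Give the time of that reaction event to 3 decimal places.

Threshold first reached at t = 0.390

t=0.000: Z=4 G=4 Y=6
Draw 1: a1=2.320, a2=1.024, a3=2.000, a4=2.682, a0=8.026; τ=−ln(0.5356)/8.026=0.078 → t=0.078; u2·a0=0.4543·8.026=3.646; a1+a2=3.344 < 3.646 ≤ a1+…+a3=5.344 → R3 fires; Z=3 G=5 Y=8
Draw 2: a1=2.175, a2=0.960, a3=1.875, a4=3.576, a0=8.586; τ=−ln(0.0919)/8.586=0.278 → t=0.356; u2·a0=0.5291·8.586=4.543; a1+a2=3.135 < 4.543 ≤ a1+…+a3=5.010 → R3 fires; Z=2 G=6 Y=10
Draw 3: a1=1.740, a2=0.768, a3=1.500, a4=4.470, a0=8.478; τ=−ln(0.7484)/8.478=0.034 → t=0.390; u2·a0=0.4892·8.478=4.147; a1+…+a3=4.008 < 4.147 ≤ a1+…+a4=8.478 → R4 fires; Z=2 G=8 Y=9
Draw 4: a1=2.320, a2=1.024, a3=2.000, a4=4.023, a0=9.367; τ=−ln(0.4503)/9.367=0.085 → t=0.475; u2·a0=0.6322·9.367=5.922; a1+…+a3=5.344 < 5.922 ≤ a1+…+a4=9.367 → R4 fires; Z=2 G=10 Y=8
Draw 5: a1=2.900, a2=1.280, a3=2.500, a4=3.576, a0=10.256; τ=−ln(0.1209)/10.256=0.206 → t=0.681; u2·a0=0.3180·10.256=3.261; a1=2.900 < 3.261 ≤ a1+a2=4.180 → R2 fires; Z=1 G=11 Y=9
Draw 6: a1=1.595, a2=0.704, a3=1.375, a4=4.023, a0=7.697; τ=−ln(0.3916)/7.697=0.122 → t=0.803; u2·a0=0.3647·7.697=2.807; a1+a2=2.299 < 2.807 ≤ a1+…+a3=3.674 → R3 fires; Z=0 G=12 Y=11
Draw 7: a1=0.000, a2=0.000, a3=0.000, a4=4.917, a0=4.917; τ=−ln(0.3684)/4.917=0.203 → t=1.006; u2·a0=0.8507·4.917=4.183; a1+…+a3=0.000 < 4.183 ≤ a1+…+a4=4.917 → R4 fires; Z=0 G=14 Y=10
Draw 8: a1=0.000, a2=0.000, a3=0.000, a4=4.470, a0=4.470; τ=−ln(0.2922)/4.470=0.275 → t=1.281; u2·a0=0.4517·4.470=2.019; a1+…+a3=0.000 < 2.019 ≤ a1+…+a4=4.470 → R4 fires; Z=0 G=16 Y=9
Draw 9: a1=0.000, a2=0.000, a3=0.000, a4=4.023, a0=4.023; τ=−ln(0.4311)/4.023=0.209 → t=1.490; u2·a0=0.6579·4.023=2.647; a1+…+a3=0.000 < 2.647 ≤ a1+…+a4=4.023 → R4 fires; Z=0 G=18 Y=8
Draw 10: a1=0.000, a2=0.000, a3=0.000, a4=3.576, a0=3.576; τ=−ln(0.5362)/3.576=0.174 → t=1.665; u2·a0=0.1456·3.576=0.521; a1+…+a3=0.000 < 0.521 ≤ a1+…+a4=3.576 → R4 fires; Z=0 G=20 Y=7
Draw 11: a1=0.000, a2=0.000, a3=0.000, a4=3.129, a0=3.129; τ=−ln(0.3006)/3.129=0.384 → t=2.049 > T=1.93: stop.
G first becomes ≥ 7 when it reaches 8 at the event at t=0.390.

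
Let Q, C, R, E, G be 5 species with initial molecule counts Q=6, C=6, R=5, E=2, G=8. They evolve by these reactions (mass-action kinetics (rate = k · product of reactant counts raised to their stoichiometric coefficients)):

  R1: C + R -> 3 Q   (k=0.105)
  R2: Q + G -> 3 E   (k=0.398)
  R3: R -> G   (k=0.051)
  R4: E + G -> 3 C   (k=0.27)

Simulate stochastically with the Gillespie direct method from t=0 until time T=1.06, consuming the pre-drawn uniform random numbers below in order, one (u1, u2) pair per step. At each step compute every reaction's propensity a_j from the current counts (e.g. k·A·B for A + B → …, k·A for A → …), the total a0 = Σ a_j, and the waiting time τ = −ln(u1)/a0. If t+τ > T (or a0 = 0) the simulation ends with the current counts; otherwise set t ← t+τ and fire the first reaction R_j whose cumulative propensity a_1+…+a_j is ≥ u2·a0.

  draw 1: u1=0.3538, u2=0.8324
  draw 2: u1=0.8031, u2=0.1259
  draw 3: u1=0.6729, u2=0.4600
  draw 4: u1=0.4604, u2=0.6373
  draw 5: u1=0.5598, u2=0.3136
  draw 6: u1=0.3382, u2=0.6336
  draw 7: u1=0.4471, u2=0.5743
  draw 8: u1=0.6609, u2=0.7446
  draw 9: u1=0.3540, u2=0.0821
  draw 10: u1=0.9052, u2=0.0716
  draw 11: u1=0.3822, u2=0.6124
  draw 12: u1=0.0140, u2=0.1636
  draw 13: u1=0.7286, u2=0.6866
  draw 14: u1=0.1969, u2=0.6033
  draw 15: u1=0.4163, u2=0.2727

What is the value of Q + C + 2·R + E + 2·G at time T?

Value at T = 40

Check how each reaction changes W = Q + C + 2·R + E + 2·G (weight of products minus weight of reactants):
R1: C + R -> 3 Q: (1·3) − (1·1 + 2·1) = 3 − 3 = 0
R2: Q + G -> 3 E: (1·3) − (1·1 + 2·1) = 3 − 3 = 0
R3: R -> G: (2·1) − (2·1) = 2 − 2 = 0
R4: E + G -> 3 C: (1·3) − (1·1 + 2·1) = 3 − 3 = 0
Every reaction leaves W unchanged, so W is conserved and no simulation is needed: W(T) = W(0) = 6 + 6 + 2·5 + 2 + 2·8 = 40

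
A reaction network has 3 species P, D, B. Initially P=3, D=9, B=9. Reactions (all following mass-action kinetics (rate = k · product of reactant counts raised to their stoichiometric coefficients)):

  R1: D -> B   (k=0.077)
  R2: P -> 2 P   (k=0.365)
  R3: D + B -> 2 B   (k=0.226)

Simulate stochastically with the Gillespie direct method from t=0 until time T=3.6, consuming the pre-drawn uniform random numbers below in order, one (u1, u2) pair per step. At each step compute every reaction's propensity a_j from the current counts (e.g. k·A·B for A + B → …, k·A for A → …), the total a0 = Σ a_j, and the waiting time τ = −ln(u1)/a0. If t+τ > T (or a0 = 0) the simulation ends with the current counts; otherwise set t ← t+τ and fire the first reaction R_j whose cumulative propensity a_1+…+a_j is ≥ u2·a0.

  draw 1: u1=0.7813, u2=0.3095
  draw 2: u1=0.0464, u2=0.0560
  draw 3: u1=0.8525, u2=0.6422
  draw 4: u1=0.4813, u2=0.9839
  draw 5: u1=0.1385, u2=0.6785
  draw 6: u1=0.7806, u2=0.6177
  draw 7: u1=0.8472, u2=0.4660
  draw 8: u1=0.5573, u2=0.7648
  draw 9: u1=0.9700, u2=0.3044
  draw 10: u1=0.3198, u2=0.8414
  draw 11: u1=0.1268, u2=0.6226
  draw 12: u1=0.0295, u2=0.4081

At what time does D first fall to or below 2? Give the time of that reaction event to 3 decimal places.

t=0.000: P=3 D=9 B=9
Draw 1: a1=0.693, a2=1.095, a3=18.306, a0=20.094; τ=−ln(0.7813)/20.094=0.012 → t=0.012; u2·a0=0.3095·20.094=6.219; a1+a2=1.788 < 6.219 ≤ a1+…+a3=20.094 → R3 fires; P=3 D=8 B=10
Draw 2: a1=0.616, a2=1.095, a3=18.080, a0=19.791; τ=−ln(0.0464)/19.791=0.155 → t=0.167; u2·a0=0.0560·19.791=1.108; a1=0.616 < 1.108 ≤ a1+a2=1.711 → R2 fires; P=4 D=8 B=10
Draw 3: a1=0.616, a2=1.460, a3=18.080, a0=20.156; τ=−ln(0.8525)/20.156=0.008 → t=0.175; u2·a0=0.6422·20.156=12.944; a1+a2=2.076 < 12.944 ≤ a1+…+a3=20.156 → R3 fires; P=4 D=7 B=11
Draw 4: a1=0.539, a2=1.460, a3=17.402, a0=19.401; τ=−ln(0.4813)/19.401=0.038 → t=0.213; u2·a0=0.9839·19.401=19.089; a1+a2=1.999 < 19.089 ≤ a1+…+a3=19.401 → R3 fires; P=4 D=6 B=12
Draw 5: a1=0.462, a2=1.460, a3=16.272, a0=18.194; τ=−ln(0.1385)/18.194=0.109 → t=0.322; u2·a0=0.6785·18.194=12.345; a1+a2=1.922 < 12.345 ≤ a1+…+a3=18.194 → R3 fires; P=4 D=5 B=13
Draw 6: a1=0.385, a2=1.460, a3=14.690, a0=16.535; τ=−ln(0.7806)/16.535=0.015 → t=0.337; u2·a0=0.6177·16.535=10.214; a1+a2=1.845 < 10.214 ≤ a1+…+a3=16.535 → R3 fires; P=4 D=4 B=14
Draw 7: a1=0.308, a2=1.460, a3=12.656, a0=14.424; τ=−ln(0.8472)/14.424=0.011 → t=0.348; u2·a0=0.4660·14.424=6.722; a1+a2=1.768 < 6.722 ≤ a1+…+a3=14.424 → R3 fires; P=4 D=3 B=15
Draw 8: a1=0.231, a2=1.460, a3=10.170, a0=11.861; τ=−ln(0.5573)/11.861=0.049 → t=0.397; u2·a0=0.7648·11.861=9.071; a1+a2=1.691 < 9.071 ≤ a1+…+a3=11.861 → R3 fires; P=4 D=2 B=16
Draw 9: a1=0.154, a2=1.460, a3=7.232, a0=8.846; τ=−ln(0.9700)/8.846=0.003 → t=0.401; u2·a0=0.3044·8.846=2.693; a1+a2=1.614 < 2.693 ≤ a1+…+a3=8.846 → R3 fires; P=4 D=1 B=17
Draw 10: a1=0.077, a2=1.460, a3=3.842, a0=5.379; τ=−ln(0.3198)/5.379=0.212 → t=0.613; u2·a0=0.8414·5.379=4.526; a1+a2=1.537 < 4.526 ≤ a1+…+a3=5.379 → R3 fires; P=4 D=0 B=18
Draw 11: a1=0.000, a2=1.460, a3=0.000, a0=1.460; τ=−ln(0.1268)/1.460=1.414 → t=2.027; u2·a0=0.6226·1.460=0.909; a1=0.000 < 0.909 ≤ a1+a2=1.460 → R2 fires; P=5 D=0 B=18
Draw 12: a1=0.000, a2=1.825, a3=0.000, a0=1.825; τ=−ln(0.0295)/1.825=1.931 → t=3.958 > T=3.6: stop.
D first becomes ≤ 2 when it reaches 2 at the event at t=0.397.

Threshold first reached at t = 0.397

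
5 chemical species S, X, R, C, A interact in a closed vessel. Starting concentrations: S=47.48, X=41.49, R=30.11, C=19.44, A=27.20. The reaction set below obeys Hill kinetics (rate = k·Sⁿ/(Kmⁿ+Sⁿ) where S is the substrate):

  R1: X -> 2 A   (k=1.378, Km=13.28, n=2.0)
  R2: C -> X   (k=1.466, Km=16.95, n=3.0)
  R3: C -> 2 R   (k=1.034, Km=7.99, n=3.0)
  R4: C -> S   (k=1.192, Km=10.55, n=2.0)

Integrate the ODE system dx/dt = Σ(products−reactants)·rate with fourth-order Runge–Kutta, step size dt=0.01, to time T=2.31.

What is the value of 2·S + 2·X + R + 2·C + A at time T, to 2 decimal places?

Value at T = 274.13

Check how each reaction changes W = 2·S + 2·X + R + 2·C + A (weight of products minus weight of reactants):
R1: X -> 2 A: (1·2) − (2·1) = 2 − 2 = 0
R2: C -> X: (2·1) − (2·1) = 2 − 2 = 0
R3: C -> 2 R: (1·2) − (2·1) = 2 − 2 = 0
R4: C -> S: (2·1) − (2·1) = 2 − 2 = 0
Every reaction leaves W unchanged, so W is conserved and no simulation is needed: W(T) = W(0) = 2·47.48 + 2·41.49 + 30.11 + 2·19.44 + 27.20 = 274.13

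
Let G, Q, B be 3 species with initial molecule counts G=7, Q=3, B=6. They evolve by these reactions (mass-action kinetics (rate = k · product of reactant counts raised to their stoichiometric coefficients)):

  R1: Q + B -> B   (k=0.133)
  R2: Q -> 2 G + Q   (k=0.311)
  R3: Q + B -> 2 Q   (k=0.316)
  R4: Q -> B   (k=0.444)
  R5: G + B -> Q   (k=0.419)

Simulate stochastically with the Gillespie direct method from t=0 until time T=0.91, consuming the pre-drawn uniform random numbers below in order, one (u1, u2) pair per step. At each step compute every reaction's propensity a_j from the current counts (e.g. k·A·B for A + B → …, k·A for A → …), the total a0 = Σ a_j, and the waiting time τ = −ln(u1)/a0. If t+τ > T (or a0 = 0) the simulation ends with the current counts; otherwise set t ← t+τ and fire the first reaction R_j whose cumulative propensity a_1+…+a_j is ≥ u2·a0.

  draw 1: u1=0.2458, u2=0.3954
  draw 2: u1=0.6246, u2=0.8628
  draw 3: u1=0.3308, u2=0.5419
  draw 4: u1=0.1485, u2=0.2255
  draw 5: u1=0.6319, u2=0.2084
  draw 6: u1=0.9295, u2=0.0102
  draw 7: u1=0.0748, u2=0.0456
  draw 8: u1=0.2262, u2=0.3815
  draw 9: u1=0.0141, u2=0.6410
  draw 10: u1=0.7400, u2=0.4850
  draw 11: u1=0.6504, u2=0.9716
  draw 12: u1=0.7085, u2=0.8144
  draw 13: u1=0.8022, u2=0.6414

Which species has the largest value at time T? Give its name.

t=0.000: G=7 Q=3 B=6
Draw 1: a1=2.394, a2=0.933, a3=5.688, a4=1.332, a5=17.598, a0=27.945; τ=−ln(0.2458)/27.945=0.050 → t=0.050; u2·a0=0.3954·27.945=11.049; a1+…+a4=10.347 < 11.049 ≤ a1+…+a5=27.945 → R5 fires; G=6 Q=4 B=5
Draw 2: a1=2.660, a2=1.244, a3=6.320, a4=1.776, a5=12.570, a0=24.570; τ=−ln(0.6246)/24.570=0.019 → t=0.069; u2·a0=0.8628·24.570=21.199; a1+…+a4=12.000 < 21.199 ≤ a1+…+a5=24.570 → R5 fires; G=5 Q=5 B=4
Draw 3: a1=2.660, a2=1.555, a3=6.320, a4=2.220, a5=8.380, a0=21.135; τ=−ln(0.3308)/21.135=0.052 → t=0.122; u2·a0=0.5419·21.135=11.453; a1+…+a3=10.535 < 11.453 ≤ a1+…+a4=12.755 → R4 fires; G=5 Q=4 B=5
Draw 4: a1=2.660, a2=1.244, a3=6.320, a4=1.776, a5=10.475, a0=22.475; τ=−ln(0.1485)/22.475=0.085 → t=0.207; u2·a0=0.2255·22.475=5.068; a1+a2=3.904 < 5.068 ≤ a1+…+a3=10.224 → R3 fires; G=5 Q=5 B=4
Draw 5: a1=2.660, a2=1.555, a3=6.320, a4=2.220, a5=8.380, a0=21.135; τ=−ln(0.6319)/21.135=0.022 → t=0.228; u2·a0=0.2084·21.135=4.405; a1+a2=4.215 < 4.405 ≤ a1+…+a3=10.535 → R3 fires; G=5 Q=6 B=3
Draw 6: a1=2.394, a2=1.866, a3=5.688, a4=2.664, a5=6.285, a0=18.897; τ=−ln(0.9295)/18.897=0.004 → t=0.232; u2·a0=0.0102·18.897=0.193 ≤ a1=2.394 → R1 fires; G=5 Q=5 B=3
Draw 7: a1=1.995, a2=1.555, a3=4.740, a4=2.220, a5=6.285, a0=16.795; τ=−ln(0.0748)/16.795=0.154 → t=0.387; u2·a0=0.0456·16.795=0.766 ≤ a1=1.995 → R1 fires; G=5 Q=4 B=3
Draw 8: a1=1.596, a2=1.244, a3=3.792, a4=1.776, a5=6.285, a0=14.693; τ=−ln(0.2262)/14.693=0.101 → t=0.488; u2·a0=0.3815·14.693=5.605; a1+a2=2.840 < 5.605 ≤ a1+…+a3=6.632 → R3 fires; G=5 Q=5 B=2
Draw 9: a1=1.330, a2=1.555, a3=3.160, a4=2.220, a5=4.190, a0=12.455; τ=−ln(0.0141)/12.455=0.342 → t=0.830; u2·a0=0.6410·12.455=7.984; a1+…+a3=6.045 < 7.984 ≤ a1+…+a4=8.265 → R4 fires; G=5 Q=4 B=3
Draw 10: a1=1.596, a2=1.244, a3=3.792, a4=1.776, a5=6.285, a0=14.693; τ=−ln(0.7400)/14.693=0.020 → t=0.850; u2·a0=0.4850·14.693=7.126; a1+…+a3=6.632 < 7.126 ≤ a1+…+a4=8.408 → R4 fires; G=5 Q=3 B=4
Draw 11: a1=1.596, a2=0.933, a3=3.792, a4=1.332, a5=8.380, a0=16.033; τ=−ln(0.6504)/16.033=0.027 → t=0.877; u2·a0=0.9716·16.033=15.578; a1+…+a4=7.653 < 15.578 ≤ a1+…+a5=16.033 → R5 fires; G=4 Q=4 B=3
Draw 12: a1=1.596, a2=1.244, a3=3.792, a4=1.776, a5=5.028, a0=13.436; τ=−ln(0.7085)/13.436=0.026 → t=0.903; u2·a0=0.8144·13.436=10.942; a1+…+a4=8.408 < 10.942 ≤ a1+…+a5=13.436 → R5 fires; G=3 Q=5 B=2
Draw 13: a1=1.330, a2=1.555, a3=3.160, a4=2.220, a5=2.514, a0=10.779; τ=−ln(0.8022)/10.779=0.020 → t=0.923 > T=0.91: stop.
At T=0.91: G=3 Q=5 B=2; the largest is Q.

Dominant species at T: Q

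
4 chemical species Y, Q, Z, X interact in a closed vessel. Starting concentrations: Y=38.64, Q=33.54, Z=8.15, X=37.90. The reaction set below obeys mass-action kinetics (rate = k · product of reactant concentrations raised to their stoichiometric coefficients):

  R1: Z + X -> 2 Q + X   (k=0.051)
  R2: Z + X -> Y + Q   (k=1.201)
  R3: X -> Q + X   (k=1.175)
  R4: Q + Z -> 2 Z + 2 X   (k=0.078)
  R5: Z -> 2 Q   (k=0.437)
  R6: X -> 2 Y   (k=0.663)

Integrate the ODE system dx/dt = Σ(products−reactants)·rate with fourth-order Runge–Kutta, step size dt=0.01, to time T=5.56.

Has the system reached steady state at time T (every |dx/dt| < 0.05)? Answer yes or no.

RK4 with dt=0.01: 556 steps to T=5.56. Trajectory (selected grid times):
t=0.00: Y=38.64 Q=33.54 Z=8.15 X=37.90
t=0.62: Y=67.92 Q=60.69 Z=0.00 X=20.36
t=1.24: Y=81.64 Q=72.85 Z=0.00 X=13.50
t=1.85: Y=90.62 Q=80.80 Z=0.00 X=9.01
t=2.47: Y=96.69 Q=86.18 Z=0.00 X=5.97
t=3.09: Y=100.71 Q=89.75 Z=0.00 X=3.96
t=3.71: Y=103.38 Q=92.12 Z=0.00 X=2.62
t=4.32: Y=105.13 Q=93.66 Z=0.00 X=1.75
t=4.94: Y=106.31 Q=94.71 Z=0.00 X=1.16
t=5.56: Y=107.09 Q=95.40 Z=0.00 X=0.77
Rates at T: R1=0.0000, R2=0.0000, R3=0.9044, R4=0.0000, R5=0.0000, R6=0.5103
dx/dt at T (Σ net stoichiometry × rate): Y=+1.0206, Q=+0.9044, Z=+0.0000, X=-0.5103
Largest |dx/dt| is |+1.0206| (Y) ≥ 0.05 → not steady.

Steady state at T: no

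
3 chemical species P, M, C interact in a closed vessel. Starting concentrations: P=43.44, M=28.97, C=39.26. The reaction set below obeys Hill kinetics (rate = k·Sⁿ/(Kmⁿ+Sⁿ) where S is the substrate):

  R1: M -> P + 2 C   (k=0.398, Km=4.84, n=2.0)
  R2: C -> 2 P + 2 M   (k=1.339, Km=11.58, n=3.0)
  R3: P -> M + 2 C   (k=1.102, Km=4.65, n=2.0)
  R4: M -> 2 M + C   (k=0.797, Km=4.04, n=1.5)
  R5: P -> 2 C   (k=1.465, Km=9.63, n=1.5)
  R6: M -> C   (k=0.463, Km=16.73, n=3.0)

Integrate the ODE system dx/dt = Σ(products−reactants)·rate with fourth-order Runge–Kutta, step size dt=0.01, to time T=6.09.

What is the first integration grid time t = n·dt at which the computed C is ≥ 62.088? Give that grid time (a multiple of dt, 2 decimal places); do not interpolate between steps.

RK4 with dt=0.01: 609 steps to T=6.09. Trajectory (selected grid times):
t=0.00: P=43.44 M=28.97 C=39.26
t=0.68: P=43.84 M=31.48 C=42.97
t=1.35: P=44.25 M=33.95 C=46.64
t=2.03: P=44.66 M=36.46 C=50.37
t=2.71: P=45.08 M=38.97 C=54.11
t=3.38: P=45.50 M=41.44 C=57.80
t=4.06: P=45.92 M=43.95 C=61.55
t=4.15: P=45.98 M=44.29 C=62.05
t=4.16: P=45.99 M=44.32 C=62.11
t=4.74: P=46.35 M=46.47 C=65.31
t=5.41: P=46.77 M=48.94 C=69.03
t=6.09: P=47.20 M=51.46 C=72.80
C(4.15)=62.052 < 62.088 but C(4.16)=62.107 ≥ 62.088, so the first grid time is t=4.16.

Threshold first reached at t = 4.16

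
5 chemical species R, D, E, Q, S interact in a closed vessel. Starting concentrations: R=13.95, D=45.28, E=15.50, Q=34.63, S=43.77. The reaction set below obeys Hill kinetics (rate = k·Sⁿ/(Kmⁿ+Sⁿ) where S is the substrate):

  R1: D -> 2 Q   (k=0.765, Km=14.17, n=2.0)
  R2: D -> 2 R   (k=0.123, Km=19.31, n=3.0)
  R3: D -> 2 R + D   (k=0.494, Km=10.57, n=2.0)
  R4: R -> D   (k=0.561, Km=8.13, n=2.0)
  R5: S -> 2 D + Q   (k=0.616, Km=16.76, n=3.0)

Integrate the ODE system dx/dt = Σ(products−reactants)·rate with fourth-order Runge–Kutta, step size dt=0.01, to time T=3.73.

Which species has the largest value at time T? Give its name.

Dominant species at T: D

RK4 with dt=0.01: 373 steps to T=3.73. Trajectory (selected grid times):
t=0.00: R=13.95 D=45.28 E=15.50 Q=34.63 S=43.77
t=0.41: R=14.26 D=45.60 E=15.50 Q=35.44 S=43.53
t=0.83: R=14.57 D=45.92 E=15.50 Q=36.27 S=43.29
t=1.24: R=14.87 D=46.24 E=15.50 Q=37.08 S=43.05
t=1.66: R=15.18 D=46.57 E=15.50 Q=37.92 S=42.80
t=2.07: R=15.48 D=46.89 E=15.50 Q=38.73 S=42.57
t=2.49: R=15.78 D=47.22 E=15.50 Q=39.56 S=42.32
t=2.90: R=16.08 D=47.55 E=15.50 Q=40.37 S=42.08
t=3.32: R=16.39 D=47.88 E=15.50 Q=41.21 S=41.84
t=3.73: R=16.68 D=48.20 E=15.50 Q=42.02 S=41.60
At T=3.73: R=16.68 D=48.20 E=15.50 Q=42.02 S=41.60; the largest is D.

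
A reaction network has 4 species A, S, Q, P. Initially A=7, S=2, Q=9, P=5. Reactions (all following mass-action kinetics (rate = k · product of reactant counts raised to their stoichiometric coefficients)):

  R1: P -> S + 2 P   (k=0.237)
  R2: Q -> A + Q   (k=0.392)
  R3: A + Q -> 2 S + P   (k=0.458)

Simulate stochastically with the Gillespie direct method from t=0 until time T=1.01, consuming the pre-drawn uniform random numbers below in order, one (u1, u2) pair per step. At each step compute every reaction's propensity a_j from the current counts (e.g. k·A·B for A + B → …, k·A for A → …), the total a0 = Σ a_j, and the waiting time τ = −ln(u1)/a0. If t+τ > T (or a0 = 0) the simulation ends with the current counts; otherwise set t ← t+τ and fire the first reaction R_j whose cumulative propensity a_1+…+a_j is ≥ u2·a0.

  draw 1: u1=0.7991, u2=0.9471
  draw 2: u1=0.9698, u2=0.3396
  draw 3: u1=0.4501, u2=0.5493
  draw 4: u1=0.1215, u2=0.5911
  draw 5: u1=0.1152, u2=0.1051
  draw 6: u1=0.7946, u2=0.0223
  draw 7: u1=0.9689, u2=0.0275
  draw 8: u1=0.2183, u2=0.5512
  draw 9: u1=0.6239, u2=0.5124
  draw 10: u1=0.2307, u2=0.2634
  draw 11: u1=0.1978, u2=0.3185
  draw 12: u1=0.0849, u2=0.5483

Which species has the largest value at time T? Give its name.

Dominant species at T: S

t=0.000: A=7 S=2 Q=9 P=5
Draw 1: a1=1.185, a2=3.528, a3=28.854, a0=33.567; τ=−ln(0.7991)/33.567=0.007 → t=0.007; u2·a0=0.9471·33.567=31.791; a1+a2=4.713 < 31.791 ≤ a1+…+a3=33.567 → R3 fires; A=6 S=4 Q=8 P=6
Draw 2: a1=1.422, a2=3.136, a3=21.984, a0=26.542; τ=−ln(0.9698)/26.542=0.001 → t=0.008; u2·a0=0.3396·26.542=9.014; a1+a2=4.558 < 9.014 ≤ a1+…+a3=26.542 → R3 fires; A=5 S=6 Q=7 P=7
Draw 3: a1=1.659, a2=2.744, a3=16.030, a0=20.433; τ=−ln(0.4501)/20.433=0.039 → t=0.047; u2·a0=0.5493·20.433=11.224; a1+a2=4.403 < 11.224 ≤ a1+…+a3=20.433 → R3 fires; A=4 S=8 Q=6 P=8
Draw 4: a1=1.896, a2=2.352, a3=10.992, a0=15.240; τ=−ln(0.1215)/15.240=0.138 → t=0.185; u2·a0=0.5911·15.240=9.008; a1+a2=4.248 < 9.008 ≤ a1+…+a3=15.240 → R3 fires; A=3 S=10 Q=5 P=9
Draw 5: a1=2.133, a2=1.960, a3=6.870, a0=10.963; τ=−ln(0.1152)/10.963=0.197 → t=0.382; u2·a0=0.1051·10.963=1.152 ≤ a1=2.133 → R1 fires; A=3 S=11 Q=5 P=10
Draw 6: a1=2.370, a2=1.960, a3=6.870, a0=11.200; τ=−ln(0.7946)/11.200=0.021 → t=0.403; u2·a0=0.0223·11.200=0.250 ≤ a1=2.370 → R1 fires; A=3 S=12 Q=5 P=11
Draw 7: a1=2.607, a2=1.960, a3=6.870, a0=11.437; τ=−ln(0.9689)/11.437=0.003 → t=0.406; u2·a0=0.0275·11.437=0.315 ≤ a1=2.607 → R1 fires; A=3 S=13 Q=5 P=12
Draw 8: a1=2.844, a2=1.960, a3=6.870, a0=11.674; τ=−ln(0.2183)/11.674=0.130 → t=0.536; u2·a0=0.5512·11.674=6.435; a1+a2=4.804 < 6.435 ≤ a1+…+a3=11.674 → R3 fires; A=2 S=15 Q=4 P=13
Draw 9: a1=3.081, a2=1.568, a3=3.664, a0=8.313; τ=−ln(0.6239)/8.313=0.057 → t=0.593; u2·a0=0.5124·8.313=4.260; a1=3.081 < 4.260 ≤ a1+a2=4.649 → R2 fires; A=3 S=15 Q=4 P=13
Draw 10: a1=3.081, a2=1.568, a3=5.496, a0=10.145; τ=−ln(0.2307)/10.145=0.145 → t=0.737; u2·a0=0.2634·10.145=2.672 ≤ a1=3.081 → R1 fires; A=3 S=16 Q=4 P=14
Draw 11: a1=3.318, a2=1.568, a3=5.496, a0=10.382; τ=−ln(0.1978)/10.382=0.156 → t=0.893; u2·a0=0.3185·10.382=3.307 ≤ a1=3.318 → R1 fires; A=3 S=17 Q=4 P=15
Draw 12: a1=3.555, a2=1.568, a3=5.496, a0=10.619; τ=−ln(0.0849)/10.619=0.232 → t=1.126 > T=1.01: stop.
At T=1.01: A=3 S=17 Q=4 P=15; the largest is S.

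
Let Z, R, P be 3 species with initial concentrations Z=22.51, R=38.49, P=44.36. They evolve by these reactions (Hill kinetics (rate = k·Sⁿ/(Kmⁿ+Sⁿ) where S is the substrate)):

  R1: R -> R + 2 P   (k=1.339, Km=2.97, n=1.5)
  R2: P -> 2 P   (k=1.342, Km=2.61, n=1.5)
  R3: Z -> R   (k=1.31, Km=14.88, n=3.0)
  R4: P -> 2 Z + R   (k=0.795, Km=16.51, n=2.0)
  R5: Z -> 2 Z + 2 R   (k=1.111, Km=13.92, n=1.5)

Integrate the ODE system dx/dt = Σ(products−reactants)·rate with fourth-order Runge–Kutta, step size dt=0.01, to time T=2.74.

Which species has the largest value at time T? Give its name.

Dominant species at T: P

RK4 with dt=0.01: 274 steps to T=2.74. Trajectory (selected grid times):
t=0.00: Z=22.51 R=38.49 P=44.36
t=0.30: Z=22.85 R=39.46 P=45.33
t=0.61: Z=23.20 R=40.46 P=46.34
t=0.91: Z=23.54 R=41.44 P=47.31
t=1.22: Z=23.89 R=42.47 P=48.32
t=1.52: Z=24.23 R=43.46 P=49.29
t=1.83: Z=24.59 R=44.49 P=50.30
t=2.13: Z=24.93 R=45.50 P=51.27
t=2.44: Z=25.29 R=46.55 P=52.27
t=2.74: Z=25.63 R=47.57 P=53.24
At T=2.74: Z=25.63 R=47.57 P=53.24; the largest is P.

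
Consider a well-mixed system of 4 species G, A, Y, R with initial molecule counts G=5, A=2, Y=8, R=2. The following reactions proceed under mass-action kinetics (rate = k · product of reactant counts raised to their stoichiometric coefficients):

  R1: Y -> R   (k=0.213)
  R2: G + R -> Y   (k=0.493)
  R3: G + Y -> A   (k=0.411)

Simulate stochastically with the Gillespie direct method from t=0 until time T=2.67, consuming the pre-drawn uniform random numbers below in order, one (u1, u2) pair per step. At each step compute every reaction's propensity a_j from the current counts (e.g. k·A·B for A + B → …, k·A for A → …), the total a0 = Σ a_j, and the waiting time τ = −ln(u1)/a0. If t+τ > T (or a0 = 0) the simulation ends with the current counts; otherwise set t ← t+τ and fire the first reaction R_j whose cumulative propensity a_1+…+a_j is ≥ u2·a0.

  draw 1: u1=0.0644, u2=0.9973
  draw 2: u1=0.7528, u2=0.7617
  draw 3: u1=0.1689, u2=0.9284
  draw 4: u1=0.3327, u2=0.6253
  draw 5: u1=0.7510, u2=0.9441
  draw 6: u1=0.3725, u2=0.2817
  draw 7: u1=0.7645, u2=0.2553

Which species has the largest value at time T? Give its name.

t=0.000: G=5 A=2 Y=8 R=2
Draw 1: a1=1.704, a2=4.930, a3=16.440, a0=23.074; τ=−ln(0.0644)/23.074=0.119 → t=0.119; u2·a0=0.9973·23.074=23.012; a1+a2=6.634 < 23.012 ≤ a1+…+a3=23.074 → R3 fires; G=4 A=3 Y=7 R=2
Draw 2: a1=1.491, a2=3.944, a3=11.508, a0=16.943; τ=−ln(0.7528)/16.943=0.017 → t=0.136; u2·a0=0.7617·16.943=12.905; a1+a2=5.435 < 12.905 ≤ a1+…+a3=16.943 → R3 fires; G=3 A=4 Y=6 R=2
Draw 3: a1=1.278, a2=2.958, a3=7.398, a0=11.634; τ=−ln(0.1689)/11.634=0.153 → t=0.288; u2·a0=0.9284·11.634=10.801; a1+a2=4.236 < 10.801 ≤ a1+…+a3=11.634 → R3 fires; G=2 A=5 Y=5 R=2
Draw 4: a1=1.065, a2=1.972, a3=4.110, a0=7.147; τ=−ln(0.3327)/7.147=0.154 → t=0.442; u2·a0=0.6253·7.147=4.469; a1+a2=3.037 < 4.469 ≤ a1+…+a3=7.147 → R3 fires; G=1 A=6 Y=4 R=2
Draw 5: a1=0.852, a2=0.986, a3=1.644, a0=3.482; τ=−ln(0.7510)/3.482=0.082 → t=0.525; u2·a0=0.9441·3.482=3.287; a1+a2=1.838 < 3.287 ≤ a1+…+a3=3.482 → R3 fires; G=0 A=7 Y=3 R=2
Draw 6: a1=0.639, a2=0.000, a3=0.000, a0=0.639; τ=−ln(0.3725)/0.639=1.545 → t=2.070; u2·a0=0.2817·0.639=0.180 ≤ a1=0.639 → R1 fires; G=0 A=7 Y=2 R=3
Draw 7: a1=0.426, a2=0.000, a3=0.000, a0=0.426; τ=−ln(0.7645)/0.426=0.630 → t=2.700 > T=2.67: stop.
At T=2.67: G=0 A=7 Y=2 R=3; the largest is A.

Dominant species at T: A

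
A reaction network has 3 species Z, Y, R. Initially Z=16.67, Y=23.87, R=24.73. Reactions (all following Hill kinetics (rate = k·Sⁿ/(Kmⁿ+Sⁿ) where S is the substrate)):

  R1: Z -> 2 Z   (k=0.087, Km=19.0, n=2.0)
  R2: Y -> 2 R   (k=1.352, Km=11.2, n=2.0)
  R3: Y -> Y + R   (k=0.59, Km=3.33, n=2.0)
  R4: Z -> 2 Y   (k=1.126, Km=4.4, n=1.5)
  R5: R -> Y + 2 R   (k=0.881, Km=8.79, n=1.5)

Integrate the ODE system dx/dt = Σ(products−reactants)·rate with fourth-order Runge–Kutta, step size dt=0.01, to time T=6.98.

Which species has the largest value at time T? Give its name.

RK4 with dt=0.01: 698 steps to T=6.98. Trajectory (selected grid times):
t=0.00: Z=16.67 Y=23.87 R=24.73
t=0.78: Z=15.93 Y=25.11 R=27.50
t=1.55: Z=15.20 Y=26.33 R=30.28
t=2.33: Z=14.47 Y=27.54 R=33.13
t=3.10: Z=13.76 Y=28.72 R=35.98
t=3.88: Z=13.04 Y=29.89 R=38.89
t=4.65: Z=12.34 Y=31.03 R=41.79
t=5.43: Z=11.64 Y=32.16 R=44.74
t=6.20: Z=10.96 Y=33.25 R=47.68
t=6.98: Z=10.28 Y=34.33 R=50.68
At T=6.98: Z=10.28 Y=34.33 R=50.68; the largest is R.

Dominant species at T: R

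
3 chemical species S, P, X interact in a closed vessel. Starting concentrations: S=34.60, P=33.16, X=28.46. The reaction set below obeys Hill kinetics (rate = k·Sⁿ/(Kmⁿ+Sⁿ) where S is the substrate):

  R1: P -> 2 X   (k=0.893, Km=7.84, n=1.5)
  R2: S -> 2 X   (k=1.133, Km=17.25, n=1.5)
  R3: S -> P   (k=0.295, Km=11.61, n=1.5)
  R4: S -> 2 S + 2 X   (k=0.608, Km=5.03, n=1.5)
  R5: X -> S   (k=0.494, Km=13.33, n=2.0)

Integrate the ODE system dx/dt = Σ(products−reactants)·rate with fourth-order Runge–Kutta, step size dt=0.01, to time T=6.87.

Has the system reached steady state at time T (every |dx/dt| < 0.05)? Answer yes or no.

Steady state at T: no

RK4 with dt=0.01: 687 steps to T=6.87. Trajectory (selected grid times):
t=0.00: S=34.60 P=33.16 X=28.46
t=0.76: S=34.53 P=32.74 X=31.51
t=1.53: S=34.46 P=32.31 X=34.59
t=2.29: S=34.41 P=31.90 X=37.62
t=3.05: S=34.36 P=31.48 X=40.64
t=3.82: S=34.31 P=31.06 X=43.69
t=4.58: S=34.28 P=30.64 X=46.69
t=5.34: S=34.24 P=30.23 X=49.68
t=6.11: S=34.21 P=29.81 X=52.71
t=6.87: S=34.18 P=29.40 X=55.69
Rates at T: R1=0.7849, R2=0.8340, R3=0.2462, R4=0.5755, R5=0.4672
dx/dt at T (Σ net stoichiometry × rate): S=-0.0375, P=-0.5387, X=+3.9216
Largest |dx/dt| is |+3.9216| (X) ≥ 0.05 → not steady.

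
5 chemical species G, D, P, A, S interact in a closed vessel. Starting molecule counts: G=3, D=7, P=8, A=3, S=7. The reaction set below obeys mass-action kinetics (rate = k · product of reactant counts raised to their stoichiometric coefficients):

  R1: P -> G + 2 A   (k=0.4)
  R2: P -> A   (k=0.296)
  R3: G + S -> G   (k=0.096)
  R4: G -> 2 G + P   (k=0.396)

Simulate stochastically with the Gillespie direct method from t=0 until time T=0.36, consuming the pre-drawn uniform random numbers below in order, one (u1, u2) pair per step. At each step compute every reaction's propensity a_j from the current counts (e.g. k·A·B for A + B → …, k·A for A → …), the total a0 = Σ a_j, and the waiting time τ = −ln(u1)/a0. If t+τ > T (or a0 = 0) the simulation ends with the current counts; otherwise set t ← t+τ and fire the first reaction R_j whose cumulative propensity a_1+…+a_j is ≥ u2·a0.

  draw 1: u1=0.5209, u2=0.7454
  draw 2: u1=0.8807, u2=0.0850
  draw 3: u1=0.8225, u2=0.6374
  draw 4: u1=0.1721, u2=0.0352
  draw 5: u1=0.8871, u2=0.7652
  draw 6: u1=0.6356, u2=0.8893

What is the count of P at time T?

P at T = 6

t=0.000: G=3 D=7 P=8 A=3 S=7
Draw 1: a1=3.200, a2=2.368, a3=2.016, a4=1.188, a0=8.772; τ=−ln(0.5209)/8.772=0.074 → t=0.074; u2·a0=0.7454·8.772=6.539; a1+a2=5.568 < 6.539 ≤ a1+…+a3=7.584 → R3 fires; G=3 D=7 P=8 A=3 S=6
Draw 2: a1=3.200, a2=2.368, a3=1.728, a4=1.188, a0=8.484; τ=−ln(0.8807)/8.484=0.015 → t=0.089; u2·a0=0.0850·8.484=0.721 ≤ a1=3.200 → R1 fires; G=4 D=7 P=7 A=5 S=6
Draw 3: a1=2.800, a2=2.072, a3=2.304, a4=1.584, a0=8.760; τ=−ln(0.8225)/8.760=0.022 → t=0.112; u2·a0=0.6374·8.760=5.584; a1+a2=4.872 < 5.584 ≤ a1+…+a3=7.176 → R3 fires; G=4 D=7 P=7 A=5 S=5
Draw 4: a1=2.800, a2=2.072, a3=1.920, a4=1.584, a0=8.376; τ=−ln(0.1721)/8.376=0.210 → t=0.322; u2·a0=0.0352·8.376=0.295 ≤ a1=2.800 → R1 fires; G=5 D=7 P=6 A=7 S=5
Draw 5: a1=2.400, a2=1.776, a3=2.400, a4=1.980, a0=8.556; τ=−ln(0.8871)/8.556=0.014 → t=0.336; u2·a0=0.7652·8.556=6.547; a1+a2=4.176 < 6.547 ≤ a1+…+a3=6.576 → R3 fires; G=5 D=7 P=6 A=7 S=4
Draw 6: a1=2.400, a2=1.776, a3=1.920, a4=1.980, a0=8.076; τ=−ln(0.6356)/8.076=0.056 → t=0.392 > T=0.36: stop.
Read off P at T=0.36: 6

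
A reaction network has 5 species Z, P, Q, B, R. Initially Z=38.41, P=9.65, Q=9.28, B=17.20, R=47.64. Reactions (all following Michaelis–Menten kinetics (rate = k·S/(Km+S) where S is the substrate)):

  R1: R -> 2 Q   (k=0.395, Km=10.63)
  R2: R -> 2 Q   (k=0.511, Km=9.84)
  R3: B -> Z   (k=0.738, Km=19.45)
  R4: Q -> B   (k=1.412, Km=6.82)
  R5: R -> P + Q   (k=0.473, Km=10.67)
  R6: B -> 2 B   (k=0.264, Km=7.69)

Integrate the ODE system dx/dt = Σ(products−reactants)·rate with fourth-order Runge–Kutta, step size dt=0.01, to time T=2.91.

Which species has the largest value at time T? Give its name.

Dominant species at T: R

RK4 with dt=0.01: 291 steps to T=2.91. Trajectory (selected grid times):
t=0.00: Z=38.41 P=9.65 Q=9.28 B=17.20 R=47.64
t=0.32: Z=38.52 P=9.77 Q=9.62 B=17.41 R=47.28
t=0.65: Z=38.64 P=9.90 Q=9.96 B=17.63 R=46.90
t=0.97: Z=38.75 P=10.02 Q=10.29 B=17.85 R=46.54
t=1.29: Z=38.86 P=10.15 Q=10.62 B=18.07 R=46.18
t=1.62: Z=38.98 P=10.27 Q=10.95 B=18.29 R=45.81
t=1.94: Z=39.10 P=10.40 Q=11.26 B=18.52 R=45.45
t=2.26: Z=39.21 P=10.52 Q=11.58 B=18.75 R=45.09
t=2.59: Z=39.33 P=10.65 Q=11.90 B=18.98 R=44.72
t=2.91: Z=39.45 P=10.77 Q=12.20 B=19.21 R=44.36
At T=2.91: Z=39.45 P=10.77 Q=12.20 B=19.21 R=44.36; the largest is R.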